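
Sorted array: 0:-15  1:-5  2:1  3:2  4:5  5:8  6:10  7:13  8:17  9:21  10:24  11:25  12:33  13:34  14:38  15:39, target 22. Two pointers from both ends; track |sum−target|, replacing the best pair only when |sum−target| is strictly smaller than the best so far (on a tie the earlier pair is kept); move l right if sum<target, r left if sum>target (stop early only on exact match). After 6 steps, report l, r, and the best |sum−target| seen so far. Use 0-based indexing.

l=0 r=15: -15+39=24 d=2 *, r--
l=0 r=14: -15+38=23 d=1 *, r--
l=0 r=13: -15+34=19 d=3, l++
l=1 r=13: -5+34=29 d=7, r--
l=1 r=12: -5+33=28 d=6, r--
l=1 r=11: -5+25=20 d=2, l++

l=2, r=11, best |Δ|=1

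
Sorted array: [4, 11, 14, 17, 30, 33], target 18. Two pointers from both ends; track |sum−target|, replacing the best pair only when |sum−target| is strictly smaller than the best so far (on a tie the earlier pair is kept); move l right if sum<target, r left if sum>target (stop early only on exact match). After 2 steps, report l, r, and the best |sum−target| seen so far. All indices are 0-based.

l=0, r=3, best |Δ|=16

[0,5] 4+33=37 d=19 * → r--
[0,4] 4+30=34 d=16 * → r--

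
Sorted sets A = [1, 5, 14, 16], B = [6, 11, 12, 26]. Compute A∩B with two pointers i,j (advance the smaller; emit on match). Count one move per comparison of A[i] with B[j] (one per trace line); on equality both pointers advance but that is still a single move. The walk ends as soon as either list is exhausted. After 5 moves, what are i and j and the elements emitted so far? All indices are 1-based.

i=1 j=1: 1<6, i++
i=2 j=1: 5<6, i++
i=3 j=1: 14>6, j++
i=3 j=2: 14>11, j++
i=3 j=3: 14>12, j++

i=3, j=4, emitted=[]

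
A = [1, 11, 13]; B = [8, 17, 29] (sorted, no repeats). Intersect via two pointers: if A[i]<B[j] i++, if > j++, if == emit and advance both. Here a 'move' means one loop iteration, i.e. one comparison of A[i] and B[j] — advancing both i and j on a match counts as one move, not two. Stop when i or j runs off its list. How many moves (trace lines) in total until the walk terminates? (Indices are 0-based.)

4 moves

i=0 j=0: 1<8, i++
i=1 j=0: 11>8, j++
i=1 j=1: 11<17, i++
i=2 j=1: 13<17, i++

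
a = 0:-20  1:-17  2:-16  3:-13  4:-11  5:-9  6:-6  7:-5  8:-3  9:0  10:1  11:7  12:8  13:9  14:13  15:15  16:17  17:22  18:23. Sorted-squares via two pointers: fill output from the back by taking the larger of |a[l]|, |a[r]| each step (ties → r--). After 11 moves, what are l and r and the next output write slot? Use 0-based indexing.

l=0 r=18: |-20|<=|23| out[18]=529, r--
l=0 r=17: |-20|<=|22| out[17]=484, r--
l=0 r=16: |-20|>|17| out[16]=400, l++
l=1 r=16: |-17|<=|17| out[15]=289, r--
l=1 r=15: |-17|>|15| out[14]=289, l++
l=2 r=15: |-16|>|15| out[13]=256, l++
l=3 r=15: |-13|<=|15| out[12]=225, r--
l=3 r=14: |-13|<=|13| out[11]=169, r--
l=3 r=13: |-13|>|9| out[10]=169, l++
l=4 r=13: |-11|>|9| out[9]=121, l++
l=5 r=13: |-9|<=|9| out[8]=81, r--

l=5, r=12, next write slot=7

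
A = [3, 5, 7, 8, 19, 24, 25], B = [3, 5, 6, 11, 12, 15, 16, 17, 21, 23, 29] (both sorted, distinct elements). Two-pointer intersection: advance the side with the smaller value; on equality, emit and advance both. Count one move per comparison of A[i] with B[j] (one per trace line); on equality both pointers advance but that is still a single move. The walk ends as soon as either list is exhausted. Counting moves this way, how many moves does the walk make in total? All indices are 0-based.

[i=0,j=0] 3==3 emit → i++,j++
[i=1,j=1] 5==5 emit → i++,j++
[i=2,j=2] 7>6 → j++
[i=2,j=3] 7<11 → i++
[i=3,j=3] 8<11 → i++
[i=4,j=3] 19>11 → j++
[i=4,j=4] 19>12 → j++
[i=4,j=5] 19>15 → j++
[i=4,j=6] 19>16 → j++
[i=4,j=7] 19>17 → j++
[i=4,j=8] 19<21 → i++
[i=5,j=8] 24>21 → j++
[i=5,j=9] 24>23 → j++
[i=5,j=10] 24<29 → i++
[i=6,j=10] 25<29 → i++

15 moves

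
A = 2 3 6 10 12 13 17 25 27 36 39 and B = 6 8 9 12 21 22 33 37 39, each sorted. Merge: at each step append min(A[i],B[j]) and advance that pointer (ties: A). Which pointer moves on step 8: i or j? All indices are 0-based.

i

i=0 j=0: A[i]=2<=B[j]=6 take 2, i++
i=1 j=0: A[i]=3<=B[j]=6 take 3, i++
i=2 j=0: A[i]=6<=B[j]=6 take 6, i++
i=3 j=0: A[i]=10>B[j]=6 take 6, j++
i=3 j=1: A[i]=10>B[j]=8 take 8, j++
i=3 j=2: A[i]=10>B[j]=9 take 9, j++
i=3 j=3: A[i]=10<=B[j]=12 take 10, i++
i=4 j=3: A[i]=12<=B[j]=12 take 12, i++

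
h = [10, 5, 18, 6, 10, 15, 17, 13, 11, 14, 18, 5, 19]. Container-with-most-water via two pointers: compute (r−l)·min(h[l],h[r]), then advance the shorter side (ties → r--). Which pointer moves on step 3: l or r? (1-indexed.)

l=1 r=13: min(10,19)*12=120 best=120 *, l++
l=2 r=13: min(5,19)*11=55 best=120, l++
l=3 r=13: min(18,19)*10=180 best=180 *, l++

l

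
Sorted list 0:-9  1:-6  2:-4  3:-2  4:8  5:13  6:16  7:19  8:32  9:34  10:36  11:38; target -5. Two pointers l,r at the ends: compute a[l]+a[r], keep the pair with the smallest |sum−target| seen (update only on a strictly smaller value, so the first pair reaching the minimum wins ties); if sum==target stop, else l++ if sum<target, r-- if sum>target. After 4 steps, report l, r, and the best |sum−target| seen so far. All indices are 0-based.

l=0 r=11: -9+38=29 d=34 *, r--
l=0 r=10: -9+36=27 d=32 *, r--
l=0 r=9: -9+34=25 d=30 *, r--
l=0 r=8: -9+32=23 d=28 *, r--

l=0, r=7, best |Δ|=28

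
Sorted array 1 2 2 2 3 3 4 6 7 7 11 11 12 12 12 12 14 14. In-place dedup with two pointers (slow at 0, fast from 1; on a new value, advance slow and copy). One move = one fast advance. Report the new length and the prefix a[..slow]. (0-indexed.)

length 9; prefix = [1, 2, 3, 4, 6, 7, 11, 12, 14]

slow=0 fast=1: a[fast]=2≠a[slow]=1 write a[1]=2, slow++,fast++
slow=1 fast=2: a[fast]=2=a[slow] dup, fast++
slow=1 fast=3: a[fast]=2=a[slow] dup, fast++
slow=1 fast=4: a[fast]=3≠a[slow]=2 write a[2]=3, slow++,fast++
slow=2 fast=5: a[fast]=3=a[slow] dup, fast++
slow=2 fast=6: a[fast]=4≠a[slow]=3 write a[3]=4, slow++,fast++
slow=3 fast=7: a[fast]=6≠a[slow]=4 write a[4]=6, slow++,fast++
slow=4 fast=8: a[fast]=7≠a[slow]=6 write a[5]=7, slow++,fast++
slow=5 fast=9: a[fast]=7=a[slow] dup, fast++
slow=5 fast=10: a[fast]=11≠a[slow]=7 write a[6]=11, slow++,fast++
slow=6 fast=11: a[fast]=11=a[slow] dup, fast++
slow=6 fast=12: a[fast]=12≠a[slow]=11 write a[7]=12, slow++,fast++
slow=7 fast=13: a[fast]=12=a[slow] dup, fast++
slow=7 fast=14: a[fast]=12=a[slow] dup, fast++
slow=7 fast=15: a[fast]=12=a[slow] dup, fast++
slow=7 fast=16: a[fast]=14≠a[slow]=12 write a[8]=14, slow++,fast++
slow=8 fast=17: a[fast]=14=a[slow] dup, fast++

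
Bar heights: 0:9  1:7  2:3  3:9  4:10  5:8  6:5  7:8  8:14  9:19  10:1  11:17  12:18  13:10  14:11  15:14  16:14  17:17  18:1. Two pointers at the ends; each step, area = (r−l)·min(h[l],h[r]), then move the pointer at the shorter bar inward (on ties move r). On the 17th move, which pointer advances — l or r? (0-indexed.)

r

l=0 r=18: min(9,1)*18=18 best=18 *, r--
l=0 r=17: min(9,17)*17=153 best=153 *, l++
l=1 r=17: min(7,17)*16=112 best=153, l++
l=2 r=17: min(3,17)*15=45 best=153, l++
l=3 r=17: min(9,17)*14=126 best=153, l++
l=4 r=17: min(10,17)*13=130 best=153, l++
l=5 r=17: min(8,17)*12=96 best=153, l++
l=6 r=17: min(5,17)*11=55 best=153, l++
l=7 r=17: min(8,17)*10=80 best=153, l++
l=8 r=17: min(14,17)*9=126 best=153, l++
l=9 r=17: min(19,17)*8=136 best=153, r--
l=9 r=16: min(19,14)*7=98 best=153, r--
l=9 r=15: min(19,14)*6=84 best=153, r--
l=9 r=14: min(19,11)*5=55 best=153, r--
l=9 r=13: min(19,10)*4=40 best=153, r--
l=9 r=12: min(19,18)*3=54 best=153, r--
l=9 r=11: min(19,17)*2=34 best=153, r--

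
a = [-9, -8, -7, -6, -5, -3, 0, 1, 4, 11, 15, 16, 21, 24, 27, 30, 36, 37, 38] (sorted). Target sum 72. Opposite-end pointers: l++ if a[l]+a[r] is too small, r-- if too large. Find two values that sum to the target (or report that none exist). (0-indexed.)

no pair

l=0 r=18: -9+38=29 <72, l++
l=1 r=18: -8+38=30 <72, l++
l=2 r=18: -7+38=31 <72, l++
l=3 r=18: -6+38=32 <72, l++
l=4 r=18: -5+38=33 <72, l++
l=5 r=18: -3+38=35 <72, l++
l=6 r=18: 0+38=38 <72, l++
l=7 r=18: 1+38=39 <72, l++
l=8 r=18: 4+38=42 <72, l++
l=9 r=18: 11+38=49 <72, l++
l=10 r=18: 15+38=53 <72, l++
l=11 r=18: 16+38=54 <72, l++
l=12 r=18: 21+38=59 <72, l++
l=13 r=18: 24+38=62 <72, l++
l=14 r=18: 27+38=65 <72, l++
l=15 r=18: 30+38=68 <72, l++
l=16 r=18: 36+38=74 >72, r--
l=16 r=17: 36+37=73 >72, r--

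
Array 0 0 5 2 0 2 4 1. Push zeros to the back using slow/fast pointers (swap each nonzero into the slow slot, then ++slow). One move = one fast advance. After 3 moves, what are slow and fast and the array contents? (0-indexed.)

slow=1, fast=3, a=[5, 0, 0, 2, 0, 2, 4, 1]

slow=0 fast=0: a[fast]=0, fast++
slow=0 fast=1: a[fast]=0, fast++
slow=0 fast=2: a[fast]=5≠0 swap→a[0]=5, slow++,fast++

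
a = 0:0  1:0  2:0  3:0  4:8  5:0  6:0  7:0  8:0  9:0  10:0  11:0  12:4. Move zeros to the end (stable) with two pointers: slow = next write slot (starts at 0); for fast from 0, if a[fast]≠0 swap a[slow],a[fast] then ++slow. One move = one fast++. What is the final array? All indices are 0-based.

[8, 4, 0, 0, 0, 0, 0, 0, 0, 0, 0, 0, 0]

slow=0 fast=0: a[fast]=0, fast++
slow=0 fast=1: a[fast]=0, fast++
slow=0 fast=2: a[fast]=0, fast++
slow=0 fast=3: a[fast]=0, fast++
slow=0 fast=4: a[fast]=8≠0 swap→a[0]=8, slow++,fast++
slow=1 fast=5: a[fast]=0, fast++
slow=1 fast=6: a[fast]=0, fast++
slow=1 fast=7: a[fast]=0, fast++
slow=1 fast=8: a[fast]=0, fast++
slow=1 fast=9: a[fast]=0, fast++
slow=1 fast=10: a[fast]=0, fast++
slow=1 fast=11: a[fast]=0, fast++
slow=1 fast=12: a[fast]=4≠0 swap→a[1]=4, slow++,fast++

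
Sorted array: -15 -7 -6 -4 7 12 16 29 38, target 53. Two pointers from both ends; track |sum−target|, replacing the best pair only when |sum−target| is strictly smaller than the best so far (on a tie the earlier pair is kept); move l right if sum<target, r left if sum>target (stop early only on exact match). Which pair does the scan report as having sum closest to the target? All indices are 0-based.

[0,8] -15+38=23 d=30 * → l++
[1,8] -7+38=31 d=22 * → l++
[2,8] -6+38=32 d=21 * → l++
[3,8] -4+38=34 d=19 * → l++
[4,8] 7+38=45 d=8 * → l++
[5,8] 12+38=50 d=3 * → l++
[6,8] 16+38=54 d=1 * → r--
[6,7] 16+29=45 d=8 → l++

pair (16, 38) with sum 54 (|Δ|=1)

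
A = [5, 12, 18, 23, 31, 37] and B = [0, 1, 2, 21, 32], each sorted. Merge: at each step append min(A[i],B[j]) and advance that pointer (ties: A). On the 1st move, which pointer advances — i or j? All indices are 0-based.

[i=0,j=0] A[i]=5>B[j]=0 take 0 → j++

j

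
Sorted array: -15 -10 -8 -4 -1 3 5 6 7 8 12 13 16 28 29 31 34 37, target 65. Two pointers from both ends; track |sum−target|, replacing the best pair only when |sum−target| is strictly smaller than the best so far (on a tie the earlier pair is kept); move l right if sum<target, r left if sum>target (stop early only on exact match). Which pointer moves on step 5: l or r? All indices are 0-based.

l

l=0 r=17: -15+37=22 d=43 *, l++
l=1 r=17: -10+37=27 d=38 *, l++
l=2 r=17: -8+37=29 d=36 *, l++
l=3 r=17: -4+37=33 d=32 *, l++
l=4 r=17: -1+37=36 d=29 *, l++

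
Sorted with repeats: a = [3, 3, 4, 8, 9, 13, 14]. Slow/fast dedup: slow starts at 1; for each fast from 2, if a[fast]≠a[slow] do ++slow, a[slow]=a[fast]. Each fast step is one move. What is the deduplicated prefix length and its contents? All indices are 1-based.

slow=1 fast=2: a[fast]=3=a[slow] dup, fast++
slow=1 fast=3: a[fast]=4≠a[slow]=3 write a[2]=4, slow++,fast++
slow=2 fast=4: a[fast]=8≠a[slow]=4 write a[3]=8, slow++,fast++
slow=3 fast=5: a[fast]=9≠a[slow]=8 write a[4]=9, slow++,fast++
slow=4 fast=6: a[fast]=13≠a[slow]=9 write a[5]=13, slow++,fast++
slow=5 fast=7: a[fast]=14≠a[slow]=13 write a[6]=14, slow++,fast++

length 6; prefix = [3, 4, 8, 9, 13, 14]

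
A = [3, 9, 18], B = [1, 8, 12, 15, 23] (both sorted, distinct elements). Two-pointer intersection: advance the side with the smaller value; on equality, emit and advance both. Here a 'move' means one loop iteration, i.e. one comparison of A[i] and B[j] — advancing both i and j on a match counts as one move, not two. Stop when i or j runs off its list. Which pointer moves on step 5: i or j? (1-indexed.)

j

[i=1,j=1] 3>1 → j++
[i=1,j=2] 3<8 → i++
[i=2,j=2] 9>8 → j++
[i=2,j=3] 9<12 → i++
[i=3,j=3] 18>12 → j++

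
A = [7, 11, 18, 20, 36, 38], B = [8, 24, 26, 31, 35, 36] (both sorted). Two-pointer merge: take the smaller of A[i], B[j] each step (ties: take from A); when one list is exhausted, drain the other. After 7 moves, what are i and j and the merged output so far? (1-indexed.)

i=1 j=1: A[i]=7<=B[j]=8 take 7, i++
i=2 j=1: A[i]=11>B[j]=8 take 8, j++
i=2 j=2: A[i]=11<=B[j]=24 take 11, i++
i=3 j=2: A[i]=18<=B[j]=24 take 18, i++
i=4 j=2: A[i]=20<=B[j]=24 take 20, i++
i=5 j=2: A[i]=36>B[j]=24 take 24, j++
i=5 j=3: A[i]=36>B[j]=26 take 26, j++

i=5, j=4, merged so far=[7, 8, 11, 18, 20, 24, 26]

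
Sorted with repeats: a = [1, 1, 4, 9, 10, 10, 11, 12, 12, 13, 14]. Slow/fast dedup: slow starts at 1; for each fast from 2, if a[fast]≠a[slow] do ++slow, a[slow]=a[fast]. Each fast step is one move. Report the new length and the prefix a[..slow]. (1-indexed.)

length 8; prefix = [1, 4, 9, 10, 11, 12, 13, 14]

slow=1 fast=2: a[fast]=1=a[slow] dup, fast++
slow=1 fast=3: a[fast]=4≠a[slow]=1 write a[2]=4, slow++,fast++
slow=2 fast=4: a[fast]=9≠a[slow]=4 write a[3]=9, slow++,fast++
slow=3 fast=5: a[fast]=10≠a[slow]=9 write a[4]=10, slow++,fast++
slow=4 fast=6: a[fast]=10=a[slow] dup, fast++
slow=4 fast=7: a[fast]=11≠a[slow]=10 write a[5]=11, slow++,fast++
slow=5 fast=8: a[fast]=12≠a[slow]=11 write a[6]=12, slow++,fast++
slow=6 fast=9: a[fast]=12=a[slow] dup, fast++
slow=6 fast=10: a[fast]=13≠a[slow]=12 write a[7]=13, slow++,fast++
slow=7 fast=11: a[fast]=14≠a[slow]=13 write a[8]=14, slow++,fast++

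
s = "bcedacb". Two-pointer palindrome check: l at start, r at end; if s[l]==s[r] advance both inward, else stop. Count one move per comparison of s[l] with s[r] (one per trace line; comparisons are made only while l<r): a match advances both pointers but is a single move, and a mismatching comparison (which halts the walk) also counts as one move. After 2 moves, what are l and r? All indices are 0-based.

l=2, r=4

l=0 r=6: 'b'=='b', l++,r--
l=1 r=5: 'c'=='c', l++,r--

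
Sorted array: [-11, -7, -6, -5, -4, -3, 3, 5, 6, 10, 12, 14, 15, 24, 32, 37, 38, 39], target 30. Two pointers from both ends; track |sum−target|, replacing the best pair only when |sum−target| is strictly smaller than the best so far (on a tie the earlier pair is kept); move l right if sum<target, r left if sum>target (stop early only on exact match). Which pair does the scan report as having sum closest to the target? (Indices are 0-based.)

pair (-7, 37) with sum 30 (|Δ|=0)

[0,17] -11+39=28 d=2 * → l++
[1,17] -7+39=32 d=2 → r--
[1,16] -7+38=31 d=1 * → r--
[1,15] -7+37=30 d=0 * → stop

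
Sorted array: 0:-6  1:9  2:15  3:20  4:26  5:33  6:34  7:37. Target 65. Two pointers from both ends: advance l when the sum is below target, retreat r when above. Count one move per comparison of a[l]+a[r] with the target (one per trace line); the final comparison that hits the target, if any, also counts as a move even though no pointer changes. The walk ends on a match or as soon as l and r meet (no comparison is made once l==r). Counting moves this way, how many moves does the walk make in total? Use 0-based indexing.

l=0 r=7: -6+37=31 <65, l++
l=1 r=7: 9+37=46 <65, l++
l=2 r=7: 15+37=52 <65, l++
l=3 r=7: 20+37=57 <65, l++
l=4 r=7: 26+37=63 <65, l++
l=5 r=7: 33+37=70 >65, r--
l=5 r=6: 33+34=67 >65, r--

7 moves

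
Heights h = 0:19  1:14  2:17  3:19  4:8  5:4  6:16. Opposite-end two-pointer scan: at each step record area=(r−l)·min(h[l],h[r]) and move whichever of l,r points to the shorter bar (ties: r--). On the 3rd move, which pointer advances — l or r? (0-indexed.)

r

[0,6] min(19,16)*6=96 best=96 * → r--
[0,5] min(19,4)*5=20 best=96 → r--
[0,4] min(19,8)*4=32 best=96 → r--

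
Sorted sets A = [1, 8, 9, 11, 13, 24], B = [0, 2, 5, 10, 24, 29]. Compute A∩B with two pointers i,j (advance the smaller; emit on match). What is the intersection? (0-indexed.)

intersection = [24]

[i=0,j=0] 1>0 → j++
[i=0,j=1] 1<2 → i++
[i=1,j=1] 8>2 → j++
[i=1,j=2] 8>5 → j++
[i=1,j=3] 8<10 → i++
[i=2,j=3] 9<10 → i++
[i=3,j=3] 11>10 → j++
[i=3,j=4] 11<24 → i++
[i=4,j=4] 13<24 → i++
[i=5,j=4] 24==24 emit → i++,j++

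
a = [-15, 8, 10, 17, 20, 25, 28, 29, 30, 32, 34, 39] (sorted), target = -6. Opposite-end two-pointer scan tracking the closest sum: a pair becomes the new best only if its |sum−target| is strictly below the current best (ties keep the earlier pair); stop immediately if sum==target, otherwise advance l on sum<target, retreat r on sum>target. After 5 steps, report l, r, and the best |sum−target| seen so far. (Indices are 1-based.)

l=1, r=7, best |Δ|=20

[1,12] -15+39=24 d=30 * → r--
[1,11] -15+34=19 d=25 * → r--
[1,10] -15+32=17 d=23 * → r--
[1,9] -15+30=15 d=21 * → r--
[1,8] -15+29=14 d=20 * → r--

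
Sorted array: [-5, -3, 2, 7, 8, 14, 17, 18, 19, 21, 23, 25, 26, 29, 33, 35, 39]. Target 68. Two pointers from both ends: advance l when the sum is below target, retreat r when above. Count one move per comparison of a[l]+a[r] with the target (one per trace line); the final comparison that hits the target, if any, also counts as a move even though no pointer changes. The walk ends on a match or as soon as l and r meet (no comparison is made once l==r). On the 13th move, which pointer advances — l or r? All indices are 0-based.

l

l=0 r=16: -5+39=34 <68, l++
l=1 r=16: -3+39=36 <68, l++
l=2 r=16: 2+39=41 <68, l++
l=3 r=16: 7+39=46 <68, l++
l=4 r=16: 8+39=47 <68, l++
l=5 r=16: 14+39=53 <68, l++
l=6 r=16: 17+39=56 <68, l++
l=7 r=16: 18+39=57 <68, l++
l=8 r=16: 19+39=58 <68, l++
l=9 r=16: 21+39=60 <68, l++
l=10 r=16: 23+39=62 <68, l++
l=11 r=16: 25+39=64 <68, l++
l=12 r=16: 26+39=65 <68, l++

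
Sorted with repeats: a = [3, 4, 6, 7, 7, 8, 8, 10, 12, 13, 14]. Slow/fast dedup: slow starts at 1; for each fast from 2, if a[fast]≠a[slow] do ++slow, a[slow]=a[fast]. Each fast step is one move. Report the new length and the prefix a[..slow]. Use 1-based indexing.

length 9; prefix = [3, 4, 6, 7, 8, 10, 12, 13, 14]

(s=1,f=2) a[fast]=4≠a[slow]=3 write a[2]=4 → slow++,fast++
(s=2,f=3) a[fast]=6≠a[slow]=4 write a[3]=6 → slow++,fast++
(s=3,f=4) a[fast]=7≠a[slow]=6 write a[4]=7 → slow++,fast++
(s=4,f=5) a[fast]=7=a[slow] dup → fast++
(s=4,f=6) a[fast]=8≠a[slow]=7 write a[5]=8 → slow++,fast++
(s=5,f=7) a[fast]=8=a[slow] dup → fast++
(s=5,f=8) a[fast]=10≠a[slow]=8 write a[6]=10 → slow++,fast++
(s=6,f=9) a[fast]=12≠a[slow]=10 write a[7]=12 → slow++,fast++
(s=7,f=10) a[fast]=13≠a[slow]=12 write a[8]=13 → slow++,fast++
(s=8,f=11) a[fast]=14≠a[slow]=13 write a[9]=14 → slow++,fast++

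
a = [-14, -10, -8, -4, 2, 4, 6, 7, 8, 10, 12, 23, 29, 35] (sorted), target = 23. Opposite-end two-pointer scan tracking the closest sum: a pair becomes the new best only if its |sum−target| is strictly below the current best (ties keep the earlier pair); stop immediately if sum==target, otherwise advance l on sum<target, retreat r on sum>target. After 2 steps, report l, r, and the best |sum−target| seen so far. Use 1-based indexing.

l=2, r=13, best |Δ|=2

l=1 r=14: -14+35=21 d=2 *, l++
l=2 r=14: -10+35=25 d=2, r--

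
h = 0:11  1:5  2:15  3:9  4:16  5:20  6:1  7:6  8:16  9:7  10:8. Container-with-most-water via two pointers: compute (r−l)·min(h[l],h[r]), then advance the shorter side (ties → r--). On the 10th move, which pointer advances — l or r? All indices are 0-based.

l=0 r=10: min(11,8)*10=80 best=80 *, r--
l=0 r=9: min(11,7)*9=63 best=80, r--
l=0 r=8: min(11,16)*8=88 best=88 *, l++
l=1 r=8: min(5,16)*7=35 best=88, l++
l=2 r=8: min(15,16)*6=90 best=90 *, l++
l=3 r=8: min(9,16)*5=45 best=90, l++
l=4 r=8: min(16,16)*4=64 best=90, r--
l=4 r=7: min(16,6)*3=18 best=90, r--
l=4 r=6: min(16,1)*2=2 best=90, r--
l=4 r=5: min(16,20)*1=16 best=90, l++

l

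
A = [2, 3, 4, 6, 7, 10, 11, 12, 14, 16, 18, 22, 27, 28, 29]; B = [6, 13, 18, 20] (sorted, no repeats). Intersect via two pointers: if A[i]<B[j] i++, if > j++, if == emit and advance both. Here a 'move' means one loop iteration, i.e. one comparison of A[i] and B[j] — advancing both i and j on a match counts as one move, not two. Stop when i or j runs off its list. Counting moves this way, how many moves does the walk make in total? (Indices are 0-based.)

i=0 j=0: 2<6, i++
i=1 j=0: 3<6, i++
i=2 j=0: 4<6, i++
i=3 j=0: 6==6 emit, i++,j++
i=4 j=1: 7<13, i++
i=5 j=1: 10<13, i++
i=6 j=1: 11<13, i++
i=7 j=1: 12<13, i++
i=8 j=1: 14>13, j++
i=8 j=2: 14<18, i++
i=9 j=2: 16<18, i++
i=10 j=2: 18==18 emit, i++,j++
i=11 j=3: 22>20, j++

13 moves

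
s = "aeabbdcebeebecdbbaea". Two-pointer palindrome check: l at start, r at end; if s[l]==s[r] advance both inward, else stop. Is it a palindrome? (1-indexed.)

palindrome

[1,20] 'a'=='a' → l++,r--
[2,19] 'e'=='e' → l++,r--
[3,18] 'a'=='a' → l++,r--
[4,17] 'b'=='b' → l++,r--
[5,16] 'b'=='b' → l++,r--
[6,15] 'd'=='d' → l++,r--
[7,14] 'c'=='c' → l++,r--
[8,13] 'e'=='e' → l++,r--
[9,12] 'b'=='b' → l++,r--
[10,11] 'e'=='e' → l++,r--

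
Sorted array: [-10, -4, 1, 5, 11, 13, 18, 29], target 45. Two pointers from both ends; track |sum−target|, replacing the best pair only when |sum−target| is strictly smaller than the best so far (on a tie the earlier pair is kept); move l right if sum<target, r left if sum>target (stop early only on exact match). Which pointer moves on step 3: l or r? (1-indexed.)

[1,8] -10+29=19 d=26 * → l++
[2,8] -4+29=25 d=20 * → l++
[3,8] 1+29=30 d=15 * → l++

l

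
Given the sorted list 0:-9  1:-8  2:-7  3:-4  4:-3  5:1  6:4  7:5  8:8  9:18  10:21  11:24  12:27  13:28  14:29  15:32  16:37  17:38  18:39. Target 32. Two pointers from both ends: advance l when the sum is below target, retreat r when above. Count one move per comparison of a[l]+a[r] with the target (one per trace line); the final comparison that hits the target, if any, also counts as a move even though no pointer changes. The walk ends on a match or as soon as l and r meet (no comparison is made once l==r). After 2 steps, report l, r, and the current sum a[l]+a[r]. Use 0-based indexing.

[0,18] -9+39=30 <32 → l++
[1,18] -8+39=31 <32 → l++

l=2, r=18, sum=32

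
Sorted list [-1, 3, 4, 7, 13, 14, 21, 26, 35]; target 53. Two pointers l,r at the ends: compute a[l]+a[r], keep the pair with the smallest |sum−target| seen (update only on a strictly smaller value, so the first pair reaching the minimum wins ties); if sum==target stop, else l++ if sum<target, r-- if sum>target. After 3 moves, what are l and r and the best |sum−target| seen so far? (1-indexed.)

l=1 r=9: -1+35=34 d=19 *, l++
l=2 r=9: 3+35=38 d=15 *, l++
l=3 r=9: 4+35=39 d=14 *, l++

l=4, r=9, best |Δ|=14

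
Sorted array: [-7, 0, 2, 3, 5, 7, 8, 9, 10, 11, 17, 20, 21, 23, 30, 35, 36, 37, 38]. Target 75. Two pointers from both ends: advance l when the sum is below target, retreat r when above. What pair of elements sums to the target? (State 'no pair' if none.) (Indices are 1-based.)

(37, 38)

[1,19] -7+38=31 <75 → l++
[2,19] 0+38=38 <75 → l++
[3,19] 2+38=40 <75 → l++
[4,19] 3+38=41 <75 → l++
[5,19] 5+38=43 <75 → l++
[6,19] 7+38=45 <75 → l++
[7,19] 8+38=46 <75 → l++
[8,19] 9+38=47 <75 → l++
[9,19] 10+38=48 <75 → l++
[10,19] 11+38=49 <75 → l++
[11,19] 17+38=55 <75 → l++
[12,19] 20+38=58 <75 → l++
[13,19] 21+38=59 <75 → l++
[14,19] 23+38=61 <75 → l++
[15,19] 30+38=68 <75 → l++
[16,19] 35+38=73 <75 → l++
[17,19] 36+38=74 <75 → l++
[18,19] 37+38=75 → found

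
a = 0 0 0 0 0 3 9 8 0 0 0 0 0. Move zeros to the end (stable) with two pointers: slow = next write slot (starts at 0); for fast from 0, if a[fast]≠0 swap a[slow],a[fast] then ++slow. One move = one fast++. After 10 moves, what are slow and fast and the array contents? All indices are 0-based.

(s=0,f=0) a[fast]=0 → fast++
(s=0,f=1) a[fast]=0 → fast++
(s=0,f=2) a[fast]=0 → fast++
(s=0,f=3) a[fast]=0 → fast++
(s=0,f=4) a[fast]=0 → fast++
(s=0,f=5) a[fast]=3≠0 swap→a[0]=3 → slow++,fast++
(s=1,f=6) a[fast]=9≠0 swap→a[1]=9 → slow++,fast++
(s=2,f=7) a[fast]=8≠0 swap→a[2]=8 → slow++,fast++
(s=3,f=8) a[fast]=0 → fast++
(s=3,f=9) a[fast]=0 → fast++

slow=3, fast=10, a=[3, 9, 8, 0, 0, 0, 0, 0, 0, 0, 0, 0, 0]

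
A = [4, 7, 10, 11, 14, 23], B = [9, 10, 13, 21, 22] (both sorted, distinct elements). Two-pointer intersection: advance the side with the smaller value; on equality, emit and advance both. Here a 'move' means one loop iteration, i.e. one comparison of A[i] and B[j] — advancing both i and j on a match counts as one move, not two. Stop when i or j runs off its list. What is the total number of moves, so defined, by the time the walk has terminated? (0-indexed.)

9 moves

i=0 j=0: 4<9, i++
i=1 j=0: 7<9, i++
i=2 j=0: 10>9, j++
i=2 j=1: 10==10 emit, i++,j++
i=3 j=2: 11<13, i++
i=4 j=2: 14>13, j++
i=4 j=3: 14<21, i++
i=5 j=3: 23>21, j++
i=5 j=4: 23>22, j++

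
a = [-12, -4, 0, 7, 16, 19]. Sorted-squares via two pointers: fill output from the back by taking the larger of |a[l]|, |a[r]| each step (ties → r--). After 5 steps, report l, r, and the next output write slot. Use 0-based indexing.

l=2, r=2, next write slot=0

[0,5] |-12|<=|19| out[5]=361 → r--
[0,4] |-12|<=|16| out[4]=256 → r--
[0,3] |-12|>|7| out[3]=144 → l++
[1,3] |-4|<=|7| out[2]=49 → r--
[1,2] |-4|>|0| out[1]=16 → l++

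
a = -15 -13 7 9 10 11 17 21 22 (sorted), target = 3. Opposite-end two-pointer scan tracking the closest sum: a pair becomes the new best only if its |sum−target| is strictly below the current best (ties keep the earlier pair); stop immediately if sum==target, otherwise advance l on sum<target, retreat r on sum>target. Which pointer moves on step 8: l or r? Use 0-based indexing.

r

l=0 r=8: -15+22=7 d=4 *, r--
l=0 r=7: -15+21=6 d=3 *, r--
l=0 r=6: -15+17=2 d=1 *, l++
l=1 r=6: -13+17=4 d=1, r--
l=1 r=5: -13+11=-2 d=5, l++
l=2 r=5: 7+11=18 d=15, r--
l=2 r=4: 7+10=17 d=14, r--
l=2 r=3: 7+9=16 d=13, r--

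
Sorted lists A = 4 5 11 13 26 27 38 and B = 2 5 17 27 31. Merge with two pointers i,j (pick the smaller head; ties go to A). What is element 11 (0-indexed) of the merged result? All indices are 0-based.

merged[11] = 38

[i=0,j=0] A[i]=4>B[j]=2 take 2 → j++
[i=0,j=1] A[i]=4<=B[j]=5 take 4 → i++
[i=1,j=1] A[i]=5<=B[j]=5 take 5 → i++
[i=2,j=1] A[i]=11>B[j]=5 take 5 → j++
[i=2,j=2] A[i]=11<=B[j]=17 take 11 → i++
[i=3,j=2] A[i]=13<=B[j]=17 take 13 → i++
[i=4,j=2] A[i]=26>B[j]=17 take 17 → j++
[i=4,j=3] A[i]=26<=B[j]=27 take 26 → i++
[i=5,j=3] A[i]=27<=B[j]=27 take 27 → i++
[i=6,j=3] A[i]=38>B[j]=27 take 27 → j++
[i=6,j=4] A[i]=38>B[j]=31 take 31 → j++
[i=6,j=5] B done, take A[i]=38 → i++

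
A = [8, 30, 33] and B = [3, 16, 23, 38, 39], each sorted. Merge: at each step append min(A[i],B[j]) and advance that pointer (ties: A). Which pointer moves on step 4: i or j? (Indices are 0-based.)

j

[i=0,j=0] A[i]=8>B[j]=3 take 3 → j++
[i=0,j=1] A[i]=8<=B[j]=16 take 8 → i++
[i=1,j=1] A[i]=30>B[j]=16 take 16 → j++
[i=1,j=2] A[i]=30>B[j]=23 take 23 → j++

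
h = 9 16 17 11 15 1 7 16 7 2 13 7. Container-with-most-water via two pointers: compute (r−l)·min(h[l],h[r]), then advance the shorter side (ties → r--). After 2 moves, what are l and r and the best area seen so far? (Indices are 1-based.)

l=2, r=11, best area=90

l=1 r=12: min(9,7)*11=77 best=77 *, r--
l=1 r=11: min(9,13)*10=90 best=90 *, l++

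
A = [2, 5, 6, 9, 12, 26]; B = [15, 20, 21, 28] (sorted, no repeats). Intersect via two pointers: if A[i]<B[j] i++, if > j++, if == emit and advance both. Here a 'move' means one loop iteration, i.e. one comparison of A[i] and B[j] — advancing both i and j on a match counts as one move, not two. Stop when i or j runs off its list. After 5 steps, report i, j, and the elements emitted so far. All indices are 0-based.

i=5, j=0, emitted=[]

[i=0,j=0] 2<15 → i++
[i=1,j=0] 5<15 → i++
[i=2,j=0] 6<15 → i++
[i=3,j=0] 9<15 → i++
[i=4,j=0] 12<15 → i++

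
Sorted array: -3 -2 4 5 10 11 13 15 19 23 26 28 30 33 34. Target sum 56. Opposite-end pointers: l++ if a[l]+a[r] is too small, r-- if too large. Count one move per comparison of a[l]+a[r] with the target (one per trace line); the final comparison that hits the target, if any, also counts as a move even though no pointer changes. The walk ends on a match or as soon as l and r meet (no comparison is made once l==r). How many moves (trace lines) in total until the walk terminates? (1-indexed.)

[1,15] -3+34=31 <56 → l++
[2,15] -2+34=32 <56 → l++
[3,15] 4+34=38 <56 → l++
[4,15] 5+34=39 <56 → l++
[5,15] 10+34=44 <56 → l++
[6,15] 11+34=45 <56 → l++
[7,15] 13+34=47 <56 → l++
[8,15] 15+34=49 <56 → l++
[9,15] 19+34=53 <56 → l++
[10,15] 23+34=57 >56 → r--
[10,14] 23+33=56 → found

11 moves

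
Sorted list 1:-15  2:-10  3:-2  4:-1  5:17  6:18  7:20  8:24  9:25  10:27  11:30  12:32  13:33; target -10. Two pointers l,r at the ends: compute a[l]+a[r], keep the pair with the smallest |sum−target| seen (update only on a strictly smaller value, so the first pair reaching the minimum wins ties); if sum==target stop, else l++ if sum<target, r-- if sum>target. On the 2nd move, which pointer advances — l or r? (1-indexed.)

[1,13] -15+33=18 d=28 * → r--
[1,12] -15+32=17 d=27 * → r--

r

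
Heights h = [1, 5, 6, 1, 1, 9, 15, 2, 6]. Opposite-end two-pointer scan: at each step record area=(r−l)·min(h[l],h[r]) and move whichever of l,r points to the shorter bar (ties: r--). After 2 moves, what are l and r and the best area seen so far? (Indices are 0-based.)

l=0 r=8: min(1,6)*8=8 best=8 *, l++
l=1 r=8: min(5,6)*7=35 best=35 *, l++

l=2, r=8, best area=35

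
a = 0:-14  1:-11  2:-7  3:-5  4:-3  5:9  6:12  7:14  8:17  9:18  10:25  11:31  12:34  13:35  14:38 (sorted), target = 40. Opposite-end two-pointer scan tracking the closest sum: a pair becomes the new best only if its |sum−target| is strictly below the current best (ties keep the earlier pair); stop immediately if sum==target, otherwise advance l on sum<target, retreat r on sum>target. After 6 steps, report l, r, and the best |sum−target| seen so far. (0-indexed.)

[0,14] -14+38=24 d=16 * → l++
[1,14] -11+38=27 d=13 * → l++
[2,14] -7+38=31 d=9 * → l++
[3,14] -5+38=33 d=7 * → l++
[4,14] -3+38=35 d=5 * → l++
[5,14] 9+38=47 d=7 → r--

l=5, r=13, best |Δ|=5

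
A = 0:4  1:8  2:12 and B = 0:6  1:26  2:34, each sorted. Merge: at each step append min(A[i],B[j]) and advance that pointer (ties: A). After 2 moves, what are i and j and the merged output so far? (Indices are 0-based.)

i=0 j=0: A[i]=4<=B[j]=6 take 4, i++
i=1 j=0: A[i]=8>B[j]=6 take 6, j++

i=1, j=1, merged so far=[4, 6]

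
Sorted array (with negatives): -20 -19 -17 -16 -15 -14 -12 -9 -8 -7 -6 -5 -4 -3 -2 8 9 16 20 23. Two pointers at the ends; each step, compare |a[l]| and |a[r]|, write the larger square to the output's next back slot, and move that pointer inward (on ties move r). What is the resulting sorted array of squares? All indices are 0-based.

[0,19] |-20|<=|23| out[19]=529 → r--
[0,18] |-20|<=|20| out[18]=400 → r--
[0,17] |-20|>|16| out[17]=400 → l++
[1,17] |-19|>|16| out[16]=361 → l++
[2,17] |-17|>|16| out[15]=289 → l++
[3,17] |-16|<=|16| out[14]=256 → r--
[3,16] |-16|>|9| out[13]=256 → l++
[4,16] |-15|>|9| out[12]=225 → l++
[5,16] |-14|>|9| out[11]=196 → l++
[6,16] |-12|>|9| out[10]=144 → l++
[7,16] |-9|<=|9| out[9]=81 → r--
[7,15] |-9|>|8| out[8]=81 → l++
[8,15] |-8|<=|8| out[7]=64 → r--
[8,14] |-8|>|-2| out[6]=64 → l++
[9,14] |-7|>|-2| out[5]=49 → l++
[10,14] |-6|>|-2| out[4]=36 → l++
[11,14] |-5|>|-2| out[3]=25 → l++
[12,14] |-4|>|-2| out[2]=16 → l++
[13,14] |-3|>|-2| out[1]=9 → l++
[14,14] |-2|<=|-2| out[0]=4 → r--

[4, 9, 16, 25, 36, 49, 64, 64, 81, 81, 144, 196, 225, 256, 256, 289, 361, 400, 400, 529]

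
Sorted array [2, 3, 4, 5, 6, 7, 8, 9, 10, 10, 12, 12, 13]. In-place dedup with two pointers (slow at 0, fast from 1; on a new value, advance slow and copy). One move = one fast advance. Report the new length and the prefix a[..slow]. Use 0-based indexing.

length 11; prefix = [2, 3, 4, 5, 6, 7, 8, 9, 10, 12, 13]

slow=0 fast=1: a[fast]=3≠a[slow]=2 write a[1]=3, slow++,fast++
slow=1 fast=2: a[fast]=4≠a[slow]=3 write a[2]=4, slow++,fast++
slow=2 fast=3: a[fast]=5≠a[slow]=4 write a[3]=5, slow++,fast++
slow=3 fast=4: a[fast]=6≠a[slow]=5 write a[4]=6, slow++,fast++
slow=4 fast=5: a[fast]=7≠a[slow]=6 write a[5]=7, slow++,fast++
slow=5 fast=6: a[fast]=8≠a[slow]=7 write a[6]=8, slow++,fast++
slow=6 fast=7: a[fast]=9≠a[slow]=8 write a[7]=9, slow++,fast++
slow=7 fast=8: a[fast]=10≠a[slow]=9 write a[8]=10, slow++,fast++
slow=8 fast=9: a[fast]=10=a[slow] dup, fast++
slow=8 fast=10: a[fast]=12≠a[slow]=10 write a[9]=12, slow++,fast++
slow=9 fast=11: a[fast]=12=a[slow] dup, fast++
slow=9 fast=12: a[fast]=13≠a[slow]=12 write a[10]=13, slow++,fast++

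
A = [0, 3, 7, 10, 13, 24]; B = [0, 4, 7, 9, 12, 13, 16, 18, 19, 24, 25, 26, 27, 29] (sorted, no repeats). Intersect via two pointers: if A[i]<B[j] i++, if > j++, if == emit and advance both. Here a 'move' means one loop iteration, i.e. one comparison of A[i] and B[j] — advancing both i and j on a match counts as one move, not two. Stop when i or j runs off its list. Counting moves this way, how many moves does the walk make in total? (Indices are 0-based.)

[i=0,j=0] 0==0 emit → i++,j++
[i=1,j=1] 3<4 → i++
[i=2,j=1] 7>4 → j++
[i=2,j=2] 7==7 emit → i++,j++
[i=3,j=3] 10>9 → j++
[i=3,j=4] 10<12 → i++
[i=4,j=4] 13>12 → j++
[i=4,j=5] 13==13 emit → i++,j++
[i=5,j=6] 24>16 → j++
[i=5,j=7] 24>18 → j++
[i=5,j=8] 24>19 → j++
[i=5,j=9] 24==24 emit → i++,j++

12 moves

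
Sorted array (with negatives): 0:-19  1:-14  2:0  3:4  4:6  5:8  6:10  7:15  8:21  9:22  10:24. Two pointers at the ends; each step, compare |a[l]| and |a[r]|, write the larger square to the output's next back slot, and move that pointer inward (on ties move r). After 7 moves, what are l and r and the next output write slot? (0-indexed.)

[0,10] |-19|<=|24| out[10]=576 → r--
[0,9] |-19|<=|22| out[9]=484 → r--
[0,8] |-19|<=|21| out[8]=441 → r--
[0,7] |-19|>|15| out[7]=361 → l++
[1,7] |-14|<=|15| out[6]=225 → r--
[1,6] |-14|>|10| out[5]=196 → l++
[2,6] |0|<=|10| out[4]=100 → r--

l=2, r=5, next write slot=3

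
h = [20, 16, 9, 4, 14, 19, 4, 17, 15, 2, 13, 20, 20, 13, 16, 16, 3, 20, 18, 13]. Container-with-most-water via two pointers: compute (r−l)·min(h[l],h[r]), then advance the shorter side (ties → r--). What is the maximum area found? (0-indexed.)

max area = 340

[0,19] min(20,13)*19=247 best=247 * → r--
[0,18] min(20,18)*18=324 best=324 * → r--
[0,17] min(20,20)*17=340 best=340 * → r--
[0,16] min(20,3)*16=48 best=340 → r--
[0,15] min(20,16)*15=240 best=340 → r--
[0,14] min(20,16)*14=224 best=340 → r--
[0,13] min(20,13)*13=169 best=340 → r--
[0,12] min(20,20)*12=240 best=340 → r--
[0,11] min(20,20)*11=220 best=340 → r--
[0,10] min(20,13)*10=130 best=340 → r--
[0,9] min(20,2)*9=18 best=340 → r--
[0,8] min(20,15)*8=120 best=340 → r--
[0,7] min(20,17)*7=119 best=340 → r--
[0,6] min(20,4)*6=24 best=340 → r--
[0,5] min(20,19)*5=95 best=340 → r--
[0,4] min(20,14)*4=56 best=340 → r--
[0,3] min(20,4)*3=12 best=340 → r--
[0,2] min(20,9)*2=18 best=340 → r--
[0,1] min(20,16)*1=16 best=340 → r--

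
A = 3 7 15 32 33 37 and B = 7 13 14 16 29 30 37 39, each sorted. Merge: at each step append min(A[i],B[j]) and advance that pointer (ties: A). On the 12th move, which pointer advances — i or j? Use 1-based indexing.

[i=1,j=1] A[i]=3<=B[j]=7 take 3 → i++
[i=2,j=1] A[i]=7<=B[j]=7 take 7 → i++
[i=3,j=1] A[i]=15>B[j]=7 take 7 → j++
[i=3,j=2] A[i]=15>B[j]=13 take 13 → j++
[i=3,j=3] A[i]=15>B[j]=14 take 14 → j++
[i=3,j=4] A[i]=15<=B[j]=16 take 15 → i++
[i=4,j=4] A[i]=32>B[j]=16 take 16 → j++
[i=4,j=5] A[i]=32>B[j]=29 take 29 → j++
[i=4,j=6] A[i]=32>B[j]=30 take 30 → j++
[i=4,j=7] A[i]=32<=B[j]=37 take 32 → i++
[i=5,j=7] A[i]=33<=B[j]=37 take 33 → i++
[i=6,j=7] A[i]=37<=B[j]=37 take 37 → i++

i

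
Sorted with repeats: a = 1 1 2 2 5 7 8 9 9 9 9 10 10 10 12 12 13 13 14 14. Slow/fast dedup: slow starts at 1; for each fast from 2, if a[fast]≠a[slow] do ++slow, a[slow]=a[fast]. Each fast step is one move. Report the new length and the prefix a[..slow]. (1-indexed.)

(s=1,f=2) a[fast]=1=a[slow] dup → fast++
(s=1,f=3) a[fast]=2≠a[slow]=1 write a[2]=2 → slow++,fast++
(s=2,f=4) a[fast]=2=a[slow] dup → fast++
(s=2,f=5) a[fast]=5≠a[slow]=2 write a[3]=5 → slow++,fast++
(s=3,f=6) a[fast]=7≠a[slow]=5 write a[4]=7 → slow++,fast++
(s=4,f=7) a[fast]=8≠a[slow]=7 write a[5]=8 → slow++,fast++
(s=5,f=8) a[fast]=9≠a[slow]=8 write a[6]=9 → slow++,fast++
(s=6,f=9) a[fast]=9=a[slow] dup → fast++
(s=6,f=10) a[fast]=9=a[slow] dup → fast++
(s=6,f=11) a[fast]=9=a[slow] dup → fast++
(s=6,f=12) a[fast]=10≠a[slow]=9 write a[7]=10 → slow++,fast++
(s=7,f=13) a[fast]=10=a[slow] dup → fast++
(s=7,f=14) a[fast]=10=a[slow] dup → fast++
(s=7,f=15) a[fast]=12≠a[slow]=10 write a[8]=12 → slow++,fast++
(s=8,f=16) a[fast]=12=a[slow] dup → fast++
(s=8,f=17) a[fast]=13≠a[slow]=12 write a[9]=13 → slow++,fast++
(s=9,f=18) a[fast]=13=a[slow] dup → fast++
(s=9,f=19) a[fast]=14≠a[slow]=13 write a[10]=14 → slow++,fast++
(s=10,f=20) a[fast]=14=a[slow] dup → fast++

length 10; prefix = [1, 2, 5, 7, 8, 9, 10, 12, 13, 14]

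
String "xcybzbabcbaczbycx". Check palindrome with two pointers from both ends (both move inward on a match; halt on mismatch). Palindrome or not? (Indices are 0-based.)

[0,16] 'x'=='x' → l++,r--
[1,15] 'c'=='c' → l++,r--
[2,14] 'y'=='y' → l++,r--
[3,13] 'b'=='b' → l++,r--
[4,12] 'z'=='z' → l++,r--
[5,11] 'b'!='c' → stop

not a palindrome (mismatch at 5,11)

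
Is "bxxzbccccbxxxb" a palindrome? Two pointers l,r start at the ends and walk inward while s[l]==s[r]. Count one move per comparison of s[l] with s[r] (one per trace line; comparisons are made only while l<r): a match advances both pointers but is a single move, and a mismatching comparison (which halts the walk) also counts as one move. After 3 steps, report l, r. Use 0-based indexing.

l=3, r=10

l=0 r=13: 'b'=='b', l++,r--
l=1 r=12: 'x'=='x', l++,r--
l=2 r=11: 'x'=='x', l++,r--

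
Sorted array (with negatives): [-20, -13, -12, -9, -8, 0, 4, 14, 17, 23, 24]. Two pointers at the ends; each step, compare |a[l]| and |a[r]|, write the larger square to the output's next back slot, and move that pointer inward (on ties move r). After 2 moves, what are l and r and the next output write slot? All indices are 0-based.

[0,10] |-20|<=|24| out[10]=576 → r--
[0,9] |-20|<=|23| out[9]=529 → r--

l=0, r=8, next write slot=8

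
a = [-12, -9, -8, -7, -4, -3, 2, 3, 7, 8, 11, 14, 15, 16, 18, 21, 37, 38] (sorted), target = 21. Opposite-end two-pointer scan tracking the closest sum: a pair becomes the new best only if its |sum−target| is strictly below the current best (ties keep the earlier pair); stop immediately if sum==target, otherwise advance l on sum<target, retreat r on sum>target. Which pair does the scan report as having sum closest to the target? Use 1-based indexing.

l=1 r=18: -12+38=26 d=5 *, r--
l=1 r=17: -12+37=25 d=4 *, r--
l=1 r=16: -12+21=9 d=12, l++
l=2 r=16: -9+21=12 d=9, l++
l=3 r=16: -8+21=13 d=8, l++
l=4 r=16: -7+21=14 d=7, l++
l=5 r=16: -4+21=17 d=4, l++
l=6 r=16: -3+21=18 d=3 *, l++
l=7 r=16: 2+21=23 d=2 *, r--
l=7 r=15: 2+18=20 d=1 *, l++
l=8 r=15: 3+18=21 d=0 *, stop

pair (3, 18) with sum 21 (|Δ|=0)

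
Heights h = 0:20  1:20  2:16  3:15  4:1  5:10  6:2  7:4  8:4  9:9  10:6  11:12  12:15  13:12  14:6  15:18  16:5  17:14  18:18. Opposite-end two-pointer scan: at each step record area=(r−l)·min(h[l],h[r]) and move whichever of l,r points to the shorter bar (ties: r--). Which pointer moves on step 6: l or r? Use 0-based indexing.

l=0 r=18: min(20,18)*18=324 best=324 *, r--
l=0 r=17: min(20,14)*17=238 best=324, r--
l=0 r=16: min(20,5)*16=80 best=324, r--
l=0 r=15: min(20,18)*15=270 best=324, r--
l=0 r=14: min(20,6)*14=84 best=324, r--
l=0 r=13: min(20,12)*13=156 best=324, r--

r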